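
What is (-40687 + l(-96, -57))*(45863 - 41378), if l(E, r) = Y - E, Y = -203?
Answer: -182961090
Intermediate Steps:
l(E, r) = -203 - E
(-40687 + l(-96, -57))*(45863 - 41378) = (-40687 + (-203 - 1*(-96)))*(45863 - 41378) = (-40687 + (-203 + 96))*4485 = (-40687 - 107)*4485 = -40794*4485 = -182961090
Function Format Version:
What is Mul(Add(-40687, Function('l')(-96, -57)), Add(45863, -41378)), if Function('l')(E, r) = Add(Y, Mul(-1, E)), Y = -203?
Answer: -182961090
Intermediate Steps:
Function('l')(E, r) = Add(-203, Mul(-1, E))
Mul(Add(-40687, Function('l')(-96, -57)), Add(45863, -41378)) = Mul(Add(-40687, Add(-203, Mul(-1, -96))), Add(45863, -41378)) = Mul(Add(-40687, Add(-203, 96)), 4485) = Mul(Add(-40687, -107), 4485) = Mul(-40794, 4485) = -182961090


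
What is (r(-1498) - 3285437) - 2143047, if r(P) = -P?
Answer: -5426986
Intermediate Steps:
(r(-1498) - 3285437) - 2143047 = (-1*(-1498) - 3285437) - 2143047 = (1498 - 3285437) - 2143047 = -3283939 - 2143047 = -5426986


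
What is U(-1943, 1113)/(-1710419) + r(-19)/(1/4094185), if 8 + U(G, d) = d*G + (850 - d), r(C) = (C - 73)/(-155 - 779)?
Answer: 322128513463300/798765673 ≈ 4.0328e+5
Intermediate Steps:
r(C) = 73/934 - C/934 (r(C) = (-73 + C)/(-934) = (-73 + C)*(-1/934) = 73/934 - C/934)
U(G, d) = 842 - d + G*d (U(G, d) = -8 + (d*G + (850 - d)) = -8 + (G*d + (850 - d)) = -8 + (850 - d + G*d) = 842 - d + G*d)
U(-1943, 1113)/(-1710419) + r(-19)/(1/4094185) = (842 - 1*1113 - 1943*1113)/(-1710419) + (73/934 - 1/934*(-19))/(1/4094185) = (842 - 1113 - 2162559)*(-1/1710419) + (73/934 + 19/934)/(1/4094185) = -2162830*(-1/1710419) + (46/467)*4094185 = 2162830/1710419 + 188332510/467 = 322128513463300/798765673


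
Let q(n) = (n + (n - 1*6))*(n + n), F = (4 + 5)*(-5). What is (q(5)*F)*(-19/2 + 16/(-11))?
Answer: 216900/11 ≈ 19718.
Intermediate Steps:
F = -45 (F = 9*(-5) = -45)
q(n) = 2*n*(-6 + 2*n) (q(n) = (n + (n - 6))*(2*n) = (n + (-6 + n))*(2*n) = (-6 + 2*n)*(2*n) = 2*n*(-6 + 2*n))
(q(5)*F)*(-19/2 + 16/(-11)) = ((4*5*(-3 + 5))*(-45))*(-19/2 + 16/(-11)) = ((4*5*2)*(-45))*(-19*½ + 16*(-1/11)) = (40*(-45))*(-19/2 - 16/11) = -1800*(-241/22) = 216900/11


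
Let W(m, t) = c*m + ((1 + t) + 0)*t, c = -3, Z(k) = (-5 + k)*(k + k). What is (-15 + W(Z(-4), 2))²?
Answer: 50625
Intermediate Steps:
Z(k) = 2*k*(-5 + k) (Z(k) = (-5 + k)*(2*k) = 2*k*(-5 + k))
W(m, t) = -3*m + t*(1 + t) (W(m, t) = -3*m + ((1 + t) + 0)*t = -3*m + (1 + t)*t = -3*m + t*(1 + t))
(-15 + W(Z(-4), 2))² = (-15 + (2 + 2² - 6*(-4)*(-5 - 4)))² = (-15 + (2 + 4 - 6*(-4)*(-9)))² = (-15 + (2 + 4 - 3*72))² = (-15 + (2 + 4 - 216))² = (-15 - 210)² = (-225)² = 50625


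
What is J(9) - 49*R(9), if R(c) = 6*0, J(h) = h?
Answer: 9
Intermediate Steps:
R(c) = 0
J(9) - 49*R(9) = 9 - 49*0 = 9 + 0 = 9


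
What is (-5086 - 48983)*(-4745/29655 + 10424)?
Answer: -1114250257285/1977 ≈ -5.6361e+8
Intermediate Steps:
(-5086 - 48983)*(-4745/29655 + 10424) = -54069*(-4745*1/29655 + 10424) = -54069*(-949/5931 + 10424) = -54069*61823795/5931 = -1114250257285/1977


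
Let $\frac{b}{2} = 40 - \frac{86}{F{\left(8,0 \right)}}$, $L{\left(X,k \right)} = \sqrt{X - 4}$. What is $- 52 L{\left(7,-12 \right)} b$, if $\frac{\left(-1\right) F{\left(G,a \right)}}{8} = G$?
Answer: $- \frac{17199 \sqrt{3}}{4} \approx -7447.4$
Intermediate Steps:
$F{\left(G,a \right)} = - 8 G$
$L{\left(X,k \right)} = \sqrt{-4 + X}$
$b = \frac{1323}{16}$ ($b = 2 \left(40 - \frac{86}{\left(-8\right) 8}\right) = 2 \left(40 - \frac{86}{-64}\right) = 2 \left(40 - 86 \left(- \frac{1}{64}\right)\right) = 2 \left(40 - - \frac{43}{32}\right) = 2 \left(40 + \frac{43}{32}\right) = 2 \cdot \frac{1323}{32} = \frac{1323}{16} \approx 82.688$)
$- 52 L{\left(7,-12 \right)} b = - 52 \sqrt{-4 + 7} \cdot \frac{1323}{16} = - 52 \sqrt{3} \cdot \frac{1323}{16} = - \frac{17199 \sqrt{3}}{4}$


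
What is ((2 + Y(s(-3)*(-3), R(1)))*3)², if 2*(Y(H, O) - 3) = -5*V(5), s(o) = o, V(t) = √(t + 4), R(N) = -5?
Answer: 225/4 ≈ 56.250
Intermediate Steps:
V(t) = √(4 + t)
Y(H, O) = -9/2 (Y(H, O) = 3 + (-5*√(4 + 5))/2 = 3 + (-5*√9)/2 = 3 + (-5*3)/2 = 3 + (½)*(-15) = 3 - 15/2 = -9/2)
((2 + Y(s(-3)*(-3), R(1)))*3)² = ((2 - 9/2)*3)² = (-5/2*3)² = (-15/2)² = 225/4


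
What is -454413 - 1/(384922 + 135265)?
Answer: -236379735232/520187 ≈ -4.5441e+5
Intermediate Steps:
-454413 - 1/(384922 + 135265) = -454413 - 1/520187 = -236379735232/520187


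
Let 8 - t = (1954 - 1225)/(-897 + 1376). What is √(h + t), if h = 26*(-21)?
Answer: I*√123788449/479 ≈ 23.228*I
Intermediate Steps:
t = 3103/479 (t = 8 - (1954 - 1225)/(-897 + 1376) = 8 - 729/479 = 3103/479 ≈ 6.4781)
h = -546
√(h + t) = √(-546 + 3103/479) = √(-258431/479) = I*√123788449/479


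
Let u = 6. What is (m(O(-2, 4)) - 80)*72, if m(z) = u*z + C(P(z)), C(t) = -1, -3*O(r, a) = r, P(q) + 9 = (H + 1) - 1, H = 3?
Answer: -5544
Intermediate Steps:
P(q) = -6 (P(q) = -9 + ((3 + 1) - 1) = -9 + (4 - 1) = -9 + 3 = -6)
O(r, a) = -r/3
m(z) = -1 + 6*z (m(z) = 6*z - 1 = -1 + 6*z)
(m(O(-2, 4)) - 80)*72 = ((-1 + 6*(-⅓*(-2))) - 80)*72 = ((-1 + 6*(⅔)) - 80)*72 = ((-1 + 4) - 80)*72 = (3 - 80)*72 = -77*72 = -5544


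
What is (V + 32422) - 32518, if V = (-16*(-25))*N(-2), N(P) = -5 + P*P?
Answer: -496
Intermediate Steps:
N(P) = -5 + P²
V = -400 (V = (-16*(-25))*(-5 + (-2)²) = 400*(-5 + 4) = 400*(-1) = -400)
(V + 32422) - 32518 = (-400 + 32422) - 32518 = 32022 - 32518 = -496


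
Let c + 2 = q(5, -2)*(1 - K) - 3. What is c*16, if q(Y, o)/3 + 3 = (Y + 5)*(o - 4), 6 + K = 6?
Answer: -3104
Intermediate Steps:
K = 0 (K = -6 + 6 = 0)
q(Y, o) = -9 + 3*(-4 + o)*(5 + Y) (q(Y, o) = -9 + 3*((Y + 5)*(o - 4)) = -9 + 3*((5 + Y)*(-4 + o)) = -9 + 3*((-4 + o)*(5 + Y)) = -9 + 3*(-4 + o)*(5 + Y))
c = -194 (c = -2 + ((-69 - 12*5 + 15*(-2) + 3*5*(-2))*(1 - 1*0) - 3) = -2 + ((-69 - 60 - 30 - 30)*(1 + 0) - 3) = -2 + (-189*1 - 3) = -2 + (-189 - 3) = -2 - 192 = -194)
c*16 = -194*16 = -3104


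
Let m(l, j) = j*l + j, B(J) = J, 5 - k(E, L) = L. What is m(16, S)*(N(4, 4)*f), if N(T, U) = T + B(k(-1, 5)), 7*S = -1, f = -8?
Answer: 544/7 ≈ 77.714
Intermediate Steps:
k(E, L) = 5 - L
S = -⅐ (S = (⅐)*(-1) = -⅐ ≈ -0.14286)
N(T, U) = T (N(T, U) = T + (5 - 1*5) = T + (5 - 5) = T + 0 = T)
m(l, j) = j + j*l
m(16, S)*(N(4, 4)*f) = (-(1 + 16)/7)*(4*(-8)) = -⅐*17*(-32) = -17/7*(-32) = 544/7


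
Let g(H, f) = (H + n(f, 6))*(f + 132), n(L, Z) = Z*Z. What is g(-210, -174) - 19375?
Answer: -12067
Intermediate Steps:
n(L, Z) = Z²
g(H, f) = (36 + H)*(132 + f) (g(H, f) = (H + 6²)*(f + 132) = (H + 36)*(132 + f) = (36 + H)*(132 + f))
g(-210, -174) - 19375 = (4752 + 36*(-174) + 132*(-210) - 210*(-174)) - 19375 = (4752 - 6264 - 27720 + 36540) - 19375 = 7308 - 19375 = -12067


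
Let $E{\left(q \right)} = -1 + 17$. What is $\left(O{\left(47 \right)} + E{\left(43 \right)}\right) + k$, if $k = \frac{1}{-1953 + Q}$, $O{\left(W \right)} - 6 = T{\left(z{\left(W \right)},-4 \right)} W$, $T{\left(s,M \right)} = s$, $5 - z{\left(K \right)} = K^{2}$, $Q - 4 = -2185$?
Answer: $- \frac{428141845}{4134} \approx -1.0357 \cdot 10^{5}$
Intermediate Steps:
$Q = -2181$ ($Q = 4 - 2185 = -2181$)
$z{\left(K \right)} = 5 - K^{2}$
$E{\left(q \right)} = 16$
$O{\left(W \right)} = 6 + W \left(5 - W^{2}\right)$ ($O{\left(W \right)} = 6 + \left(5 - W^{2}\right) W = 6 + W \left(5 - W^{2}\right)$)
$k = - \frac{1}{4134}$ ($k = \frac{1}{-1953 - 2181} = \frac{1}{-4134} = - \frac{1}{4134} \approx -0.0002419$)
$\left(O{\left(47 \right)} + E{\left(43 \right)}\right) + k = \left(\left(6 - 47 \left(-5 + 47^{2}\right)\right) + 16\right) - \frac{1}{4134} = \left(\left(6 - 47 \left(-5 + 2209\right)\right) + 16\right) - \frac{1}{4134} = \left(\left(6 - 47 \cdot 2204\right) + 16\right) - \frac{1}{4134} = \left(\left(6 - 103588\right) + 16\right) - \frac{1}{4134} = \left(-103582 + 16\right) - \frac{1}{4134} = -103566 - \frac{1}{4134} = - \frac{428141845}{4134}$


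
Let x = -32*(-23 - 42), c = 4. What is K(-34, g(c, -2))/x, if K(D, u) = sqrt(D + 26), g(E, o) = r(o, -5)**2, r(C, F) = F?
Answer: I*sqrt(2)/1040 ≈ 0.0013598*I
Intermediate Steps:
g(E, o) = 25 (g(E, o) = (-5)**2 = 25)
K(D, u) = sqrt(26 + D)
x = 2080 (x = -32*(-65) = 2080)
K(-34, g(c, -2))/x = sqrt(26 - 34)/2080 = sqrt(-8)*(1/2080) = (2*I*sqrt(2))*(1/2080) = I*sqrt(2)/1040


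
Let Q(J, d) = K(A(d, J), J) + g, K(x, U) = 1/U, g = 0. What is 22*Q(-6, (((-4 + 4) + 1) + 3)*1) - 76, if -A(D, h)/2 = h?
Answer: -239/3 ≈ -79.667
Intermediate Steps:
A(D, h) = -2*h
K(x, U) = 1/U
Q(J, d) = 1/J (Q(J, d) = 1/J + 0 = 1/J)
22*Q(-6, (((-4 + 4) + 1) + 3)*1) - 76 = 22/(-6) - 76 = 22*(-1/6) - 76 = -11/3 - 76 = -239/3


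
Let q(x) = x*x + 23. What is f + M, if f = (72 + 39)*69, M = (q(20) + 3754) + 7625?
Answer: 19461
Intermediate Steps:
q(x) = 23 + x**2 (q(x) = x**2 + 23 = 23 + x**2)
M = 11802 (M = ((23 + 20**2) + 3754) + 7625 = ((23 + 400) + 3754) + 7625 = (423 + 3754) + 7625 = 4177 + 7625 = 11802)
f = 7659 (f = 111*69 = 7659)
f + M = 7659 + 11802 = 19461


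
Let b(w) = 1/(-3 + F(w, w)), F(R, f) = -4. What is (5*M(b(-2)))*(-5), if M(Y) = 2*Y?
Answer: 50/7 ≈ 7.1429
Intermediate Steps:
b(w) = -1/7 (b(w) = 1/(-3 - 4) = 1/(-7) = -1/7)
(5*M(b(-2)))*(-5) = (5*(2*(-1/7)))*(-5) = (5*(-2/7))*(-5) = -10/7*(-5) = 50/7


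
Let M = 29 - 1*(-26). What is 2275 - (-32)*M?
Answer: 4035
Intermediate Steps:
M = 55 (M = 29 + 26 = 55)
2275 - (-32)*M = 2275 - (-32)*55 = 2275 - 1*(-1760) = 2275 + 1760 = 4035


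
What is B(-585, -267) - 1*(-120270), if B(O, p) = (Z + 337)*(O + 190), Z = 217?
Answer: -98560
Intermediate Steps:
B(O, p) = 105260 + 554*O (B(O, p) = (217 + 337)*(O + 190) = 554*(190 + O) = 105260 + 554*O)
B(-585, -267) - 1*(-120270) = (105260 + 554*(-585)) - 1*(-120270) = (105260 - 324090) + 120270 = -218830 + 120270 = -98560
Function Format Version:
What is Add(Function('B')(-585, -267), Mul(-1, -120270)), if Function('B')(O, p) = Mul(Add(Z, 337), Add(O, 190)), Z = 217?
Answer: -98560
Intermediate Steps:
Function('B')(O, p) = Add(105260, Mul(554, O)) (Function('B')(O, p) = Mul(Add(217, 337), Add(O, 190)) = Mul(554, Add(190, O)) = Add(105260, Mul(554, O)))
Add(Function('B')(-585, -267), Mul(-1, -120270)) = Add(Add(105260, Mul(554, -585)), Mul(-1, -120270)) = Add(Add(105260, -324090), 120270) = Add(-218830, 120270) = -98560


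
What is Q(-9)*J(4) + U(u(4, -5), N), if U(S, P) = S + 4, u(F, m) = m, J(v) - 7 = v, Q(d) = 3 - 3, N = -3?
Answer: -1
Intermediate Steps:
Q(d) = 0
J(v) = 7 + v
U(S, P) = 4 + S
Q(-9)*J(4) + U(u(4, -5), N) = 0*(7 + 4) + (4 - 5) = 0*11 - 1 = 0 - 1 = -1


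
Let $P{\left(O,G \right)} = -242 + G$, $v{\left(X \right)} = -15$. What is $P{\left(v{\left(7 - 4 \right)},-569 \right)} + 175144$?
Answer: $174333$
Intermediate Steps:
$P{\left(v{\left(7 - 4 \right)},-569 \right)} + 175144 = \left(-242 - 569\right) + 175144 = -811 + 175144 = 174333$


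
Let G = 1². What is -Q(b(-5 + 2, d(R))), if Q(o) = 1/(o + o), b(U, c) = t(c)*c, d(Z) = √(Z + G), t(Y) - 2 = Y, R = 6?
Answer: -⅙ + √7/21 ≈ -0.040679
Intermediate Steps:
G = 1
t(Y) = 2 + Y
d(Z) = √(1 + Z) (d(Z) = √(Z + 1) = √(1 + Z))
b(U, c) = c*(2 + c) (b(U, c) = (2 + c)*c = c*(2 + c))
Q(o) = 1/(2*o)
-Q(b(-5 + 2, d(R))) = -1/(2*(√(1 + 6)*(2 + √(1 + 6)))) = -1/(2*(√7*(2 + √7))) = -√7/(7*(2 + √7))/2 = -√7/(14*(2 + √7))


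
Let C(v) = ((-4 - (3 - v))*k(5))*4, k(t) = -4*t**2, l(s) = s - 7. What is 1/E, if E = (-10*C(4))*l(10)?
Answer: -1/36000 ≈ -2.7778e-5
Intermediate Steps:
l(s) = -7 + s
C(v) = 2800 - 400*v (C(v) = ((-4 - (3 - v))*(-4*5**2))*4 = ((-4 + (-3 + v))*(-4*25))*4 = ((-7 + v)*(-100))*4 = (700 - 100*v)*4 = 2800 - 400*v)
E = -36000 (E = (-10*(2800 - 400*4))*(-7 + 10) = -10*(2800 - 1600)*3 = -10*1200*3 = -12000*3 = -36000)
1/E = 1/(-36000) = -1/36000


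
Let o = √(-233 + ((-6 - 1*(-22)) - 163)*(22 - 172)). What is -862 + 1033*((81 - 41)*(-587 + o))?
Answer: -24255702 + 41320*√21817 ≈ -1.8153e+7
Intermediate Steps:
o = √21817 (o = √(-233 + ((-6 + 22) - 163)*(-150)) = √(-233 + (16 - 163)*(-150)) = √(-233 - 147*(-150)) = √(-233 + 22050) = √21817 ≈ 147.71)
-862 + 1033*((81 - 41)*(-587 + o)) = -862 + 1033*((81 - 41)*(-587 + √21817)) = -862 + 1033*(40*(-587 + √21817)) = -862 + 1033*(-23480 + 40*√21817) = -862 + (-24254840 + 41320*√21817) = -24255702 + 41320*√21817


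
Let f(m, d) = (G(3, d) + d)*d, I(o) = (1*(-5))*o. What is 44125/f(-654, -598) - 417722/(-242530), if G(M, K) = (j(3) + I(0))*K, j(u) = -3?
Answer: 144028239963/86729698120 ≈ 1.6607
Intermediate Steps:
I(o) = -5*o
G(M, K) = -3*K (G(M, K) = (-3 - 5*0)*K = (-3 + 0)*K = -3*K)
f(m, d) = -2*d² (f(m, d) = (-3*d + d)*d = (-2*d)*d = -2*d²)
44125/f(-654, -598) - 417722/(-242530) = 44125/((-2*(-598)²)) - 417722/(-242530) = 44125/((-2*357604)) - 417722*(-1/242530) = 44125/(-715208) + 208861/121265 = 44125*(-1/715208) + 208861/121265 = -44125/715208 + 208861/121265 = 144028239963/86729698120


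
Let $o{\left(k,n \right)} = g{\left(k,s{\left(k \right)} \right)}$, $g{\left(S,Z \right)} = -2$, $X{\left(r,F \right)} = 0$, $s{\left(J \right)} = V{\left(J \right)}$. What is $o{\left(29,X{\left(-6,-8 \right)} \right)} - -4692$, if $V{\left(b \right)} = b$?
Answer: $4690$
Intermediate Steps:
$s{\left(J \right)} = J$
$o{\left(k,n \right)} = -2$
$o{\left(29,X{\left(-6,-8 \right)} \right)} - -4692 = -2 - -4692 = -2 + 4692 = 4690$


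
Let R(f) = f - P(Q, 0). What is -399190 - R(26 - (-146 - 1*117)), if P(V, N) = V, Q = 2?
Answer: -399477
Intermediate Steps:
R(f) = -2 + f (R(f) = f - 1*2 = f - 2 = -2 + f)
-399190 - R(26 - (-146 - 1*117)) = -399190 - (-2 + (26 - (-146 - 1*117))) = -399190 - (-2 + (26 - (-146 - 117))) = -399190 - (-2 + (26 - 1*(-263))) = -399190 - (-2 + (26 + 263)) = -399190 - (-2 + 289) = -399190 - 1*287 = -399190 - 287 = -399477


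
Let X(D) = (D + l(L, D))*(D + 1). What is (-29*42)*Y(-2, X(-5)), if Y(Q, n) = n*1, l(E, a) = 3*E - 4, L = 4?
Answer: 14616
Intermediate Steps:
l(E, a) = -4 + 3*E
X(D) = (1 + D)*(8 + D) (X(D) = (D + (-4 + 3*4))*(D + 1) = (D + (-4 + 12))*(1 + D) = (D + 8)*(1 + D) = (8 + D)*(1 + D) = (1 + D)*(8 + D))
Y(Q, n) = n
(-29*42)*Y(-2, X(-5)) = (-29*42)*(8 + (-5)² + 9*(-5)) = -1218*(8 + 25 - 45) = -1218*(-12) = 14616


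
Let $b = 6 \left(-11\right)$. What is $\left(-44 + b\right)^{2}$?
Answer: $12100$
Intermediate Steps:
$b = -66$
$\left(-44 + b\right)^{2} = \left(-44 - 66\right)^{2} = \left(-110\right)^{2} = 12100$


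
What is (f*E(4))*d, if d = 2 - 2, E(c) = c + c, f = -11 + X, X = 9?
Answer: 0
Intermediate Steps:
f = -2 (f = -11 + 9 = -2)
E(c) = 2*c
d = 0
(f*E(4))*d = -4*4*0 = -2*8*0 = -16*0 = 0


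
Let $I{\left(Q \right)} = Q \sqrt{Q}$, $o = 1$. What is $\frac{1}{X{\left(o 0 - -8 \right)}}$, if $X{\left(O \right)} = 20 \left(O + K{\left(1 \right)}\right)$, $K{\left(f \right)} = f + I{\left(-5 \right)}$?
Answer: $\frac{9}{4120} + \frac{i \sqrt{5}}{824} \approx 0.0021845 + 0.0027137 i$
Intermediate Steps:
$I{\left(Q \right)} = Q^{\frac{3}{2}}$
$K{\left(f \right)} = f - 5 i \sqrt{5}$ ($K{\left(f \right)} = f + \left(-5\right)^{\frac{3}{2}} = f - 5 i \sqrt{5}$)
$X{\left(O \right)} = 20 + 20 O - 100 i \sqrt{5}$ ($X{\left(O \right)} = 20 \left(O + \left(1 - 5 i \sqrt{5}\right)\right) = 20 \left(1 + O - 5 i \sqrt{5}\right) = 20 + 20 O - 100 i \sqrt{5}$)
$\frac{1}{X{\left(o 0 - -8 \right)}} = \frac{1}{20 + 20 \left(1 \cdot 0 - -8\right) - 100 i \sqrt{5}} = \frac{1}{20 + 20 \left(0 + 8\right) - 100 i \sqrt{5}} = \frac{1}{20 + 20 \cdot 8 - 100 i \sqrt{5}} = \frac{1}{20 + 160 - 100 i \sqrt{5}} = \frac{1}{180 - 100 i \sqrt{5}}$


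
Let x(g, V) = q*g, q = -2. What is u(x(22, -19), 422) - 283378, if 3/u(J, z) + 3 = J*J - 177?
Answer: -497611765/1756 ≈ -2.8338e+5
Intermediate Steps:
x(g, V) = -2*g
u(J, z) = 3/(-180 + J**2) (u(J, z) = 3/(-3 + (J*J - 177)) = 3/(-3 + (J**2 - 177)) = 3/(-3 + (-177 + J**2)) = 3/(-180 + J**2))
u(x(22, -19), 422) - 283378 = 3/(-180 + (-2*22)**2) - 283378 = 3/(-180 + (-44)**2) - 283378 = 3/(-180 + 1936) - 283378 = 3/1756 - 283378 = -497611765/1756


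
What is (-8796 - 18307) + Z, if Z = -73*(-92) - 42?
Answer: -20429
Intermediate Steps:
Z = 6674 (Z = 6716 - 42 = 6674)
(-8796 - 18307) + Z = (-8796 - 18307) + 6674 = -27103 + 6674 = -20429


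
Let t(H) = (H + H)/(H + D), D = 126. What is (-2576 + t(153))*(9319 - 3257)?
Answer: -483880964/31 ≈ -1.5609e+7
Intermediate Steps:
t(H) = 2*H/(126 + H) (t(H) = (H + H)/(H + 126) = (2*H)/(126 + H) = 2*H/(126 + H))
(-2576 + t(153))*(9319 - 3257) = (-2576 + 2*153/(126 + 153))*(9319 - 3257) = (-2576 + 2*153/279)*6062 = (-2576 + 2*153*(1/279))*6062 = (-2576 + 34/31)*6062 = -79822/31*6062 = -483880964/31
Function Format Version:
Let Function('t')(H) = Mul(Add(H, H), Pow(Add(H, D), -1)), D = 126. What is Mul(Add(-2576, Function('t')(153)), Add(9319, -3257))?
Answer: Rational(-483880964, 31) ≈ -1.5609e+7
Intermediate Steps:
Function('t')(H) = Mul(2, H, Pow(Add(126, H), -1)) (Function('t')(H) = Mul(Add(H, H), Pow(Add(H, 126), -1)) = Mul(Mul(2, H), Pow(Add(126, H), -1)) = Mul(2, H, Pow(Add(126, H), -1)))
Mul(Add(-2576, Function('t')(153)), Add(9319, -3257)) = Mul(Add(-2576, Mul(2, 153, Pow(Add(126, 153), -1))), Add(9319, -3257)) = Mul(Add(-2576, Mul(2, 153, Pow(279, -1))), 6062) = Mul(Add(-2576, Mul(2, 153, Rational(1, 279))), 6062) = Mul(Add(-2576, Rational(34, 31)), 6062) = Mul(Rational(-79822, 31), 6062) = Rational(-483880964, 31)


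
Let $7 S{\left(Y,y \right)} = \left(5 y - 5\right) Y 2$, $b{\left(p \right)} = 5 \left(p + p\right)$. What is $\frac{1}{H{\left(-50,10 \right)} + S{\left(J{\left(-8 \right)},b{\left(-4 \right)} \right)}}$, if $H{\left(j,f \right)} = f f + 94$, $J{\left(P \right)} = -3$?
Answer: $\frac{7}{2588} \approx 0.0027048$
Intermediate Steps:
$b{\left(p \right)} = 10 p$ ($b{\left(p \right)} = 5 \cdot 2 p = 10 p$)
$H{\left(j,f \right)} = 94 + f^{2}$ ($H{\left(j,f \right)} = f^{2} + 94 = 94 + f^{2}$)
$S{\left(Y,y \right)} = \frac{2 Y \left(-5 + 5 y\right)}{7}$ ($S{\left(Y,y \right)} = \frac{\left(5 y - 5\right) Y 2}{7} = \frac{\left(-5 + 5 y\right) Y 2}{7} = \frac{Y \left(-5 + 5 y\right) 2}{7} = \frac{2 Y \left(-5 + 5 y\right)}{7}$)
$\frac{1}{H{\left(-50,10 \right)} + S{\left(J{\left(-8 \right)},b{\left(-4 \right)} \right)}} = \frac{1}{\left(94 + 10^{2}\right) + \frac{10}{7} \left(-3\right) \left(-1 + 10 \left(-4\right)\right)} = \frac{1}{\left(94 + 100\right) + \frac{10}{7} \left(-3\right) \left(-1 - 40\right)} = \frac{1}{194 + \frac{10}{7} \left(-3\right) \left(-41\right)} = \frac{1}{194 + \frac{1230}{7}} = \frac{1}{\frac{2588}{7}} = \frac{7}{2588}$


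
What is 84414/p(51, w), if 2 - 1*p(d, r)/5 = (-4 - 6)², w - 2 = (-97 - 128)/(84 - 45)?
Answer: -42207/245 ≈ -172.27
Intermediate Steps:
w = -49/13 (w = 2 + (-97 - 128)/(84 - 45) = 2 - 225/39 = 2 - 225*1/39 = 2 - 75/13 = -49/13 ≈ -3.7692)
p(d, r) = -490 (p(d, r) = 10 - 5*(-4 - 6)² = 10 - 5*(-10)² = 10 - 5*100 = 10 - 500 = -490)
84414/p(51, w) = 84414/(-490) = 84414*(-1/490) = -42207/245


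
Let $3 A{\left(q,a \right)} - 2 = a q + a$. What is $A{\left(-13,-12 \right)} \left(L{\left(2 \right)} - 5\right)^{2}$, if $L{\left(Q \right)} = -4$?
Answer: $3942$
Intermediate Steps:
$A{\left(q,a \right)} = \frac{2}{3} + \frac{a}{3} + \frac{a q}{3}$ ($A{\left(q,a \right)} = \frac{2}{3} + \frac{a q + a}{3} = \frac{2}{3} + \frac{a + a q}{3} = \frac{2}{3} + \left(\frac{a}{3} + \frac{a q}{3}\right) = \frac{2}{3} + \frac{a}{3} + \frac{a q}{3}$)
$A{\left(-13,-12 \right)} \left(L{\left(2 \right)} - 5\right)^{2} = \left(\frac{2}{3} + \frac{1}{3} \left(-12\right) + \frac{1}{3} \left(-12\right) \left(-13\right)\right) \left(-4 - 5\right)^{2} = \left(\frac{2}{3} - 4 + 52\right) \left(-9\right)^{2} = \frac{146}{3} \cdot 81 = 3942$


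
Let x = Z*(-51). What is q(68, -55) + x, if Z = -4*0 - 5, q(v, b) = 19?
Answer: 274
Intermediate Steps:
Z = -5 (Z = 0 - 5 = -5)
x = 255 (x = -5*(-51) = 255)
q(68, -55) + x = 19 + 255 = 274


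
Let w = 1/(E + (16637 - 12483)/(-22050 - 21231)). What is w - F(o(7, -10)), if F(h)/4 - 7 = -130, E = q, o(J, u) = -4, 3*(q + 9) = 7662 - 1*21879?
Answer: 101107108983/205502342 ≈ 492.00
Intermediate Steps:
q = -4748 (q = -9 + (7662 - 1*21879)/3 = -9 + (7662 - 21879)/3 = -9 + (⅓)*(-14217) = -9 - 4739 = -4748)
E = -4748
F(h) = -492 (F(h) = 28 + 4*(-130) = 28 - 520 = -492)
w = -43281/205502342 (w = 1/(-4748 + (16637 - 12483)/(-22050 - 21231)) = 1/(-4748 + 4154/(-43281)) = 1/(-4748 + 4154*(-1/43281)) = 1/(-4748 - 4154/43281) = 1/(-205502342/43281) = -43281/205502342 ≈ -0.00021061)
w - F(o(7, -10)) = -43281/205502342 - 1*(-492) = -43281/205502342 + 492 = 101107108983/205502342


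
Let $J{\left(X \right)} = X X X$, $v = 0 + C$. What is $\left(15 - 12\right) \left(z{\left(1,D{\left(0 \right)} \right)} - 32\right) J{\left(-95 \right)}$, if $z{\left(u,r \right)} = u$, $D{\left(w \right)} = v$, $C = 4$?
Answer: $79735875$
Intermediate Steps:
$v = 4$ ($v = 0 + 4 = 4$)
$D{\left(w \right)} = 4$
$J{\left(X \right)} = X^{3}$ ($J{\left(X \right)} = X^{2} X = X^{3}$)
$\left(15 - 12\right) \left(z{\left(1,D{\left(0 \right)} \right)} - 32\right) J{\left(-95 \right)} = \left(15 - 12\right) \left(1 - 32\right) \left(-95\right)^{3} = 3 \left(-31\right) \left(-857375\right) = \left(-93\right) \left(-857375\right) = 79735875$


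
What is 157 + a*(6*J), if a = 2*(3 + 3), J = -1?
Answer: 85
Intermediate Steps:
a = 12 (a = 2*6 = 12)
157 + a*(6*J) = 157 + 12*(6*(-1)) = 157 + 12*(-6) = 157 - 72 = 85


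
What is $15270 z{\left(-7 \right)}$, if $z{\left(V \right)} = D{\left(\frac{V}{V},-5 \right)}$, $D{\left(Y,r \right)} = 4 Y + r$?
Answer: $-15270$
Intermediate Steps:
$D{\left(Y,r \right)} = r + 4 Y$
$z{\left(V \right)} = -1$ ($z{\left(V \right)} = -5 + 4 \frac{V}{V} = -5 + 4 \cdot 1 = -5 + 4 = -1$)
$15270 z{\left(-7 \right)} = 15270 \left(-1\right) = -15270$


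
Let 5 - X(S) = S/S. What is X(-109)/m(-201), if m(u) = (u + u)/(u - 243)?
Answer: 296/67 ≈ 4.4179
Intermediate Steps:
X(S) = 4 (X(S) = 5 - S/S = 5 - 1*1 = 5 - 1 = 4)
m(u) = 2*u/(-243 + u) (m(u) = (2*u)/(-243 + u) = 2*u/(-243 + u))
X(-109)/m(-201) = 4/((2*(-201)/(-243 - 201))) = 4/((2*(-201)/(-444))) = 4/((2*(-201)*(-1/444))) = 4/(67/74) = 4*(74/67) = 296/67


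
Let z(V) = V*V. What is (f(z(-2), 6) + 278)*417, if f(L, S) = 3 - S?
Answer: 114675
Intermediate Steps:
z(V) = V²
(f(z(-2), 6) + 278)*417 = ((3 - 1*6) + 278)*417 = ((3 - 6) + 278)*417 = (-3 + 278)*417 = 275*417 = 114675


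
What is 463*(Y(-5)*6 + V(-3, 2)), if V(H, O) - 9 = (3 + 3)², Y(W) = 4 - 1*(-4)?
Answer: 43059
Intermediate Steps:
Y(W) = 8 (Y(W) = 4 + 4 = 8)
V(H, O) = 45 (V(H, O) = 9 + (3 + 3)² = 9 + 6² = 9 + 36 = 45)
463*(Y(-5)*6 + V(-3, 2)) = 463*(8*6 + 45) = 463*(48 + 45) = 463*93 = 43059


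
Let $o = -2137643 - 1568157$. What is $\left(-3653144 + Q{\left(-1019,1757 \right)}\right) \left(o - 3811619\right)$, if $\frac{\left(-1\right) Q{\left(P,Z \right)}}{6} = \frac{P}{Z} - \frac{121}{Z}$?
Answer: $\frac{6893008397357056}{251} \approx 2.7462 \cdot 10^{13}$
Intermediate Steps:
$Q{\left(P,Z \right)} = \frac{726}{Z} - \frac{6 P}{Z}$ ($Q{\left(P,Z \right)} = - 6 \left(\frac{P}{Z} - \frac{121}{Z}\right) = - 6 \left(- \frac{121}{Z} + \frac{P}{Z}\right) = \frac{726}{Z} - \frac{6 P}{Z}$)
$o = -3705800$ ($o = -2137643 - 1568157 = -3705800$)
$\left(-3653144 + Q{\left(-1019,1757 \right)}\right) \left(o - 3811619\right) = \left(-3653144 + \frac{6 \left(121 - -1019\right)}{1757}\right) \left(-3705800 - 3811619\right) = \left(-3653144 + 6 \cdot \frac{1}{1757} \left(121 + 1019\right)\right) \left(-7517419\right) = \left(-3653144 + 6 \cdot \frac{1}{1757} \cdot 1140\right) \left(-7517419\right) = \left(-3653144 + \frac{6840}{1757}\right) \left(-7517419\right) = \left(- \frac{6418567168}{1757}\right) \left(-7517419\right) = \frac{6893008397357056}{251}$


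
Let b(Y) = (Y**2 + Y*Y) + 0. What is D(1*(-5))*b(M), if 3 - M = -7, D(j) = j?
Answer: -1000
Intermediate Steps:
M = 10 (M = 3 - 1*(-7) = 3 + 7 = 10)
b(Y) = 2*Y**2 (b(Y) = (Y**2 + Y**2) + 0 = 2*Y**2 + 0 = 2*Y**2)
D(1*(-5))*b(M) = (1*(-5))*(2*10**2) = -10*100 = -5*200 = -1000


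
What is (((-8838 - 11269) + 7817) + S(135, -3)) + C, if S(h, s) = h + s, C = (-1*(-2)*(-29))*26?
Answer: -13666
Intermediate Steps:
C = -1508 (C = (2*(-29))*26 = -58*26 = -1508)
(((-8838 - 11269) + 7817) + S(135, -3)) + C = (((-8838 - 11269) + 7817) + (135 - 3)) - 1508 = ((-20107 + 7817) + 132) - 1508 = (-12290 + 132) - 1508 = -12158 - 1508 = -13666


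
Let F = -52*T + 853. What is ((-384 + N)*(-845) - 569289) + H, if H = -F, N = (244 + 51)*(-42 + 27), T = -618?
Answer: 3461327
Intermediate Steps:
N = -4425 (N = 295*(-15) = -4425)
F = 32989 (F = -52*(-618) + 853 = 32136 + 853 = 32989)
H = -32989 (H = -1*32989 = -32989)
((-384 + N)*(-845) - 569289) + H = ((-384 - 4425)*(-845) - 569289) - 32989 = (-4809*(-845) - 569289) - 32989 = (4063605 - 569289) - 32989 = 3494316 - 32989 = 3461327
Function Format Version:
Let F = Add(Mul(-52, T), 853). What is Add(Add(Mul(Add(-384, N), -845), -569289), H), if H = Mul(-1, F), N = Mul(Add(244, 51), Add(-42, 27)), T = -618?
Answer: 3461327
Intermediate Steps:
N = -4425 (N = Mul(295, -15) = -4425)
F = 32989 (F = Add(Mul(-52, -618), 853) = Add(32136, 853) = 32989)
H = -32989 (H = Mul(-1, 32989) = -32989)
Add(Add(Mul(Add(-384, N), -845), -569289), H) = Add(Add(Mul(Add(-384, -4425), -845), -569289), -32989) = Add(Add(Mul(-4809, -845), -569289), -32989) = Add(Add(4063605, -569289), -32989) = Add(3494316, -32989) = 3461327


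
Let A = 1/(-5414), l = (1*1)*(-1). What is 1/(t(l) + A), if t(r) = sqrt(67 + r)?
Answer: 5414/1934552135 + 29311396*sqrt(66)/1934552135 ≈ 0.12309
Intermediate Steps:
l = -1 (l = 1*(-1) = -1)
A = -1/5414 ≈ -0.00018471
1/(t(l) + A) = 1/(sqrt(67 - 1) - 1/5414) = 1/(sqrt(66) - 1/5414) = 1/(-1/5414 + sqrt(66))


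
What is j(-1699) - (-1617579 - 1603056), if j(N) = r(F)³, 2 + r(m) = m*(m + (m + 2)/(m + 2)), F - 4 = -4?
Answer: 3220627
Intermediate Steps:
F = 0 (F = 4 - 4 = 0)
r(m) = -2 + m*(1 + m) (r(m) = -2 + m*(m + (m + 2)/(m + 2)) = -2 + m*(m + (2 + m)/(2 + m)) = -2 + m*(m + 1) = -2 + m*(1 + m))
j(N) = -8 (j(N) = (-2 + 0 + 0²)³ = (-2 + 0 + 0)³ = (-2)³ = -8)
j(-1699) - (-1617579 - 1603056) = -8 - (-1617579 - 1603056) = -8 - 1*(-3220635) = -8 + 3220635 = 3220627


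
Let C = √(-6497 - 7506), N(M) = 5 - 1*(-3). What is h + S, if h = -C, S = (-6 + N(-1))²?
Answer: 4 - I*√14003 ≈ 4.0 - 118.33*I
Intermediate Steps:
N(M) = 8 (N(M) = 5 + 3 = 8)
C = I*√14003 (C = √(-14003) = I*√14003 ≈ 118.33*I)
S = 4 (S = (-6 + 8)² = 2² = 4)
h = -I*√14003 ≈ -118.33*I
h + S = -I*√14003 + 4 = 4 - I*√14003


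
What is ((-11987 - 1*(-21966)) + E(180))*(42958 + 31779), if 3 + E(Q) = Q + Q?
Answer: 772481632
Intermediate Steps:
E(Q) = -3 + 2*Q (E(Q) = -3 + (Q + Q) = -3 + 2*Q)
((-11987 - 1*(-21966)) + E(180))*(42958 + 31779) = ((-11987 - 1*(-21966)) + (-3 + 2*180))*(42958 + 31779) = ((-11987 + 21966) + (-3 + 360))*74737 = (9979 + 357)*74737 = 10336*74737 = 772481632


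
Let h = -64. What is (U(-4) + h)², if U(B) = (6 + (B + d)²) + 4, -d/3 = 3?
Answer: 13225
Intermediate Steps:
d = -9 (d = -3*3 = -9)
U(B) = 10 + (-9 + B)² (U(B) = (6 + (B - 9)²) + 4 = (6 + (-9 + B)²) + 4 = 10 + (-9 + B)²)
(U(-4) + h)² = ((10 + (-9 - 4)²) - 64)² = ((10 + (-13)²) - 64)² = ((10 + 169) - 64)² = (179 - 64)² = 115² = 13225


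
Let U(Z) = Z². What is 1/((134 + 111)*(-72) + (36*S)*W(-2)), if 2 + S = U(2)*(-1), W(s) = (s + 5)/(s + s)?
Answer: -1/17478 ≈ -5.7215e-5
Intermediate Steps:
W(s) = (5 + s)/(2*s) (W(s) = (5 + s)/((2*s)) = (5 + s)*(1/(2*s)) = (5 + s)/(2*s))
S = -6 (S = -2 + 2²*(-1) = -2 + 4*(-1) = -2 - 4 = -6)
1/((134 + 111)*(-72) + (36*S)*W(-2)) = 1/((134 + 111)*(-72) + (36*(-6))*((½)*(5 - 2)/(-2))) = 1/(245*(-72) - 108*(-1)*3/2) = 1/(-17640 - 216*(-¾)) = 1/(-17640 + 162) = 1/(-17478) = -1/17478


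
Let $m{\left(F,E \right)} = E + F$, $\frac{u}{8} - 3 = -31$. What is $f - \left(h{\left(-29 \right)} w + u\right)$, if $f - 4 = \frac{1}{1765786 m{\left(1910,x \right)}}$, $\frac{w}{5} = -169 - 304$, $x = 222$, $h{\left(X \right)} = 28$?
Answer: $\frac{250153845408897}{3764655752} \approx 66448.0$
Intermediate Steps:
$u = -224$ ($u = 24 + 8 \left(-31\right) = 24 - 248 = -224$)
$w = -2365$ ($w = 5 \left(-169 - 304\right) = 5 \left(-473\right) = -2365$)
$f = \frac{15058623009}{3764655752}$ ($f = 4 + \frac{1}{1765786 \left(222 + 1910\right)} = 4 + \frac{1}{1765786 \cdot 2132} = 4 + \frac{1}{1765786} \cdot \frac{1}{2132} = 4 + \frac{1}{3764655752} = \frac{15058623009}{3764655752} \approx 4.0$)
$f - \left(h{\left(-29 \right)} w + u\right) = \frac{15058623009}{3764655752} - \left(28 \left(-2365\right) - 224\right) = \frac{15058623009}{3764655752} - \left(-66220 - 224\right) = \frac{15058623009}{3764655752} - -66444 = \frac{15058623009}{3764655752} + 66444 = \frac{250153845408897}{3764655752}$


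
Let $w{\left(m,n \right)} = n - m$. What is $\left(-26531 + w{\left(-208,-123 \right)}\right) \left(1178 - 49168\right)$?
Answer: $1269143540$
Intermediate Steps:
$\left(-26531 + w{\left(-208,-123 \right)}\right) \left(1178 - 49168\right) = \left(-26531 - -85\right) \left(1178 - 49168\right) = \left(-26531 + \left(-123 + 208\right)\right) \left(-47990\right) = \left(-26531 + 85\right) \left(-47990\right) = \left(-26446\right) \left(-47990\right) = 1269143540$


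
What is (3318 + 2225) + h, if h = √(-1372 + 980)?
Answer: 5543 + 14*I*√2 ≈ 5543.0 + 19.799*I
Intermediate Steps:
h = 14*I*√2 (h = √(-392) = 14*I*√2 ≈ 19.799*I)
(3318 + 2225) + h = (3318 + 2225) + 14*I*√2 = 5543 + 14*I*√2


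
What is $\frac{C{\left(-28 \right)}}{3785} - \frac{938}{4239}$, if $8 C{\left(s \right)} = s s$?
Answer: $- \frac{3134908}{16044615} \approx -0.19539$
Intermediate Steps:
$C{\left(s \right)} = \frac{s^{2}}{8}$ ($C{\left(s \right)} = \frac{s s}{8} = \frac{s^{2}}{8}$)
$\frac{C{\left(-28 \right)}}{3785} - \frac{938}{4239} = \frac{\frac{1}{8} \left(-28\right)^{2}}{3785} - \frac{938}{4239} = \frac{1}{8} \cdot 784 \cdot \frac{1}{3785} - \frac{938}{4239} = 98 \cdot \frac{1}{3785} - \frac{938}{4239} = \frac{98}{3785} - \frac{938}{4239} = - \frac{3134908}{16044615}$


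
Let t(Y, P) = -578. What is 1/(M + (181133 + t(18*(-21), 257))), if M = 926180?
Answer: 1/1106735 ≈ 9.0356e-7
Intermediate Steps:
1/(M + (181133 + t(18*(-21), 257))) = 1/(926180 + (181133 - 578)) = 1/(926180 + 180555) = 1/1106735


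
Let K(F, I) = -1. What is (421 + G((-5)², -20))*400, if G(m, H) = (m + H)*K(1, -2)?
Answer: 166400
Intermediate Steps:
G(m, H) = -H - m (G(m, H) = (m + H)*(-1) = (H + m)*(-1) = -H - m)
(421 + G((-5)², -20))*400 = (421 + (-1*(-20) - 1*(-5)²))*400 = (421 + (20 - 1*25))*400 = (421 + (20 - 25))*400 = (421 - 5)*400 = 416*400 = 166400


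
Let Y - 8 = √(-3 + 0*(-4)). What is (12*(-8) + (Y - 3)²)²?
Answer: 5176 - 1480*I*√3 ≈ 5176.0 - 2563.4*I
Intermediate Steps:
Y = 8 + I*√3 (Y = 8 + √(-3 + 0*(-4)) = 8 + √(-3 + 0) = 8 + √(-3) = 8 + I*√3 ≈ 8.0 + 1.732*I)
(12*(-8) + (Y - 3)²)² = (12*(-8) + ((8 + I*√3) - 3)²)² = (-96 + (5 + I*√3)²)²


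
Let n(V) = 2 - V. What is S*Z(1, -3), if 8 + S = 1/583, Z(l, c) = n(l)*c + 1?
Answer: 9326/583 ≈ 15.997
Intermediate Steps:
Z(l, c) = 1 + c*(2 - l) (Z(l, c) = (2 - l)*c + 1 = c*(2 - l) + 1 = 1 + c*(2 - l))
S = -4663/583 (S = -8 + 1/583 = -4663/583 ≈ -7.9983)
S*Z(1, -3) = -4663*(1 - 1*(-3)*(-2 + 1))/583 = -4663*(1 - 1*(-3)*(-1))/583 = -4663*(1 - 3)/583 = -4663/583*(-2) = 9326/583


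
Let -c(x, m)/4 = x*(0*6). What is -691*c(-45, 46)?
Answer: 0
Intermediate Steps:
c(x, m) = 0 (c(x, m) = -4*x*0*6 = -4*x*0 = -4*0 = 0)
-691*c(-45, 46) = -691*0 = 0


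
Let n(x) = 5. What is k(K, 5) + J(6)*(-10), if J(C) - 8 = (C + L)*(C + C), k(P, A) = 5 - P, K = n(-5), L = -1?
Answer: -680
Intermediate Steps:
K = 5
J(C) = 8 + 2*C*(-1 + C) (J(C) = 8 + (C - 1)*(C + C) = 8 + (-1 + C)*(2*C) = 8 + 2*C*(-1 + C))
k(K, 5) + J(6)*(-10) = (5 - 1*5) + (8 - 2*6 + 2*6²)*(-10) = (5 - 5) + (8 - 12 + 2*36)*(-10) = 0 + (8 - 12 + 72)*(-10) = 0 + 68*(-10) = 0 - 680 = -680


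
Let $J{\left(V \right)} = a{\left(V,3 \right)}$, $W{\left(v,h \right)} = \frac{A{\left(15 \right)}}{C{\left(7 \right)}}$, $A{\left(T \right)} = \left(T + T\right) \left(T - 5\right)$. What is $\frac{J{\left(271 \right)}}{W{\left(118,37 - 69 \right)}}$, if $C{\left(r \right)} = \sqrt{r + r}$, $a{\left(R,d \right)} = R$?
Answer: $\frac{271 \sqrt{14}}{300} \approx 3.38$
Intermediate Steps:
$A{\left(T \right)} = 2 T \left(-5 + T\right)$
$C{\left(r \right)} = \sqrt{2} \sqrt{r}$ ($C{\left(r \right)} = \sqrt{2 r} = \sqrt{2} \sqrt{r}$)
$W{\left(v,h \right)} = \frac{150 \sqrt{14}}{7}$ ($W{\left(v,h \right)} = \frac{2 \cdot 15 \left(-5 + 15\right)}{\sqrt{2} \sqrt{7}} = \frac{2 \cdot 15 \cdot 10}{\sqrt{14}} = 300 \frac{\sqrt{14}}{14} = \frac{150 \sqrt{14}}{7}$)
$J{\left(V \right)} = V$
$\frac{J{\left(271 \right)}}{W{\left(118,37 - 69 \right)}} = \frac{271}{\frac{150}{7} \sqrt{14}} = 271 \frac{\sqrt{14}}{300} = \frac{271 \sqrt{14}}{300}$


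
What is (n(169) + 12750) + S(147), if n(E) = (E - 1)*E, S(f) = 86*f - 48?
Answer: 53736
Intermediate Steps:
S(f) = -48 + 86*f
n(E) = E*(-1 + E) (n(E) = (-1 + E)*E = E*(-1 + E))
(n(169) + 12750) + S(147) = (169*(-1 + 169) + 12750) + (-48 + 86*147) = (169*168 + 12750) + (-48 + 12642) = (28392 + 12750) + 12594 = 41142 + 12594 = 53736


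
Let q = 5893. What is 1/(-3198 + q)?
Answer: 1/2695 ≈ 0.00037106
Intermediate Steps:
1/(-3198 + q) = 1/(-3198 + 5893) = 1/2695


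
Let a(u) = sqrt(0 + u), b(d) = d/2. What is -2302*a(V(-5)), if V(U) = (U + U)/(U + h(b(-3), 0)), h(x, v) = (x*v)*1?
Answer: -2302*sqrt(2) ≈ -3255.5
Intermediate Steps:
b(d) = d/2 (b(d) = d*(1/2) = d/2)
h(x, v) = v*x (h(x, v) = (v*x)*1 = v*x)
V(U) = 2 (V(U) = (U + U)/(U + 0*((1/2)*(-3))) = (2*U)/(U + 0*(-3/2)) = (2*U)/(U + 0) = (2*U)/U = 2)
a(u) = sqrt(u)
-2302*a(V(-5)) = -2302*sqrt(2)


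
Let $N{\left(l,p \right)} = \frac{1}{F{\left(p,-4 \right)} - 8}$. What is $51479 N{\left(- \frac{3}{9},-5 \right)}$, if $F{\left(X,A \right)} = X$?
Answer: $- \frac{51479}{13} \approx -3959.9$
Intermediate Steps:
$N{\left(l,p \right)} = \frac{1}{-8 + p}$ ($N{\left(l,p \right)} = \frac{1}{p - 8} = \frac{1}{-8 + p}$)
$51479 N{\left(- \frac{3}{9},-5 \right)} = \frac{51479}{-8 - 5} = \frac{51479}{-13} = 51479 \left(- \frac{1}{13}\right) = - \frac{51479}{13}$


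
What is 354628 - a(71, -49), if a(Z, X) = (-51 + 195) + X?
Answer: 354533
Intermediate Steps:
a(Z, X) = 144 + X
354628 - a(71, -49) = 354628 - (144 - 49) = 354628 - 1*95 = 354628 - 95 = 354533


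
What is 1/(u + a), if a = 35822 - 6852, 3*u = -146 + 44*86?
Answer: 3/90548 ≈ 3.3132e-5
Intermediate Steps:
u = 3638/3 (u = (-146 + 44*86)/3 = (-146 + 3784)/3 = (⅓)*3638 = 3638/3 ≈ 1212.7)
a = 28970
1/(u + a) = 1/(3638/3 + 28970) = 1/(90548/3) = 3/90548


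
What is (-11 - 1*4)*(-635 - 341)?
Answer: 14640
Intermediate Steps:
(-11 - 1*4)*(-635 - 341) = (-11 - 4)*(-976) = -15*(-976) = 14640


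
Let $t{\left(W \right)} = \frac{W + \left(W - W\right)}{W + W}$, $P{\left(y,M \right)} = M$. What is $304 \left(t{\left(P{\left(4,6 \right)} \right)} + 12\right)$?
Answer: $3800$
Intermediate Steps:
$t{\left(W \right)} = \frac{1}{2}$ ($t{\left(W \right)} = \frac{W + 0}{2 W} = W \frac{1}{2 W} = \frac{1}{2}$)
$304 \left(t{\left(P{\left(4,6 \right)} \right)} + 12\right) = 304 \left(\frac{1}{2} + 12\right) = 304 \cdot \frac{25}{2} = 3800$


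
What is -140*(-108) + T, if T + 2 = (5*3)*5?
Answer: 15193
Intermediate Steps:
T = 73 (T = -2 + (5*3)*5 = -2 + 15*5 = -2 + 75 = 73)
-140*(-108) + T = -140*(-108) + 73 = 15120 + 73 = 15193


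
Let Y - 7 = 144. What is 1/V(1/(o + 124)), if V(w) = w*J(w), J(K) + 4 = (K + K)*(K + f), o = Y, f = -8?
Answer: -20796875/306898 ≈ -67.765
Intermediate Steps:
Y = 151 (Y = 7 + 144 = 151)
o = 151
J(K) = -4 + 2*K*(-8 + K) (J(K) = -4 + (K + K)*(K - 8) = -4 + (2*K)*(-8 + K) = -4 + 2*K*(-8 + K))
V(w) = w*(-4 - 16*w + 2*w²)
1/V(1/(o + 124)) = 1/(2*(-2 + (1/(151 + 124))² - 8/(151 + 124))/(151 + 124)) = 1/(2*(-2 + (1/275)² - 8/275)/275) = 1/(2*(1/275)*(-2 + (1/275)² - 8*1/275)) = 1/(2*(1/275)*(-2 + 1/75625 - 8/275)) = 1/(2*(1/275)*(-153449/75625)) = 1/(-306898/20796875) = -20796875/306898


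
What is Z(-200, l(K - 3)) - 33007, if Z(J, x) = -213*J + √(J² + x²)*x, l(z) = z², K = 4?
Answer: 9593 + √40001 ≈ 9793.0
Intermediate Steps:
Z(J, x) = -213*J + x*√(J² + x²)
Z(-200, l(K - 3)) - 33007 = (-213*(-200) + (4 - 3)²*√((-200)² + ((4 - 3)²)²)) - 33007 = (42600 + 1²*√(40000 + (1²)²)) - 33007 = (42600 + 1*√(40000 + 1²)) - 33007 = (42600 + 1*√(40000 + 1)) - 33007 = (42600 + 1*√40001) - 33007 = (42600 + √40001) - 33007 = 9593 + √40001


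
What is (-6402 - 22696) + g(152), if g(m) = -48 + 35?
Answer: -29111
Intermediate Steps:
g(m) = -13
(-6402 - 22696) + g(152) = (-6402 - 22696) - 13 = -29098 - 13 = -29111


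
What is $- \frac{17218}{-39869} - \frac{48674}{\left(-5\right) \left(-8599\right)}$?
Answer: $- \frac{1200295796}{1714167655} \approx -0.70022$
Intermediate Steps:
$- \frac{17218}{-39869} - \frac{48674}{\left(-5\right) \left(-8599\right)} = \left(-17218\right) \left(- \frac{1}{39869}\right) - \frac{48674}{42995} = \frac{17218}{39869} - \frac{48674}{42995} = - \frac{1200295796}{1714167655}$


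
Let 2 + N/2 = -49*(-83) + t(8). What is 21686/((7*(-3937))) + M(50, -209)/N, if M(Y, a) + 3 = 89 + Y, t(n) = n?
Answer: -12350438/16035401 ≈ -0.77020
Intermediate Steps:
N = 8146 (N = -4 + 2*(-49*(-83) + 8) = -4 + 2*(4067 + 8) = -4 + 2*4075 = -4 + 8150 = 8146)
M(Y, a) = 86 + Y (M(Y, a) = -3 + (89 + Y) = 86 + Y)
21686/((7*(-3937))) + M(50, -209)/N = 21686/((7*(-3937))) + (86 + 50)/8146 = 21686/(-27559) + 136*(1/8146) = 21686*(-1/27559) + 68/4073 = -3098/3937 + 68/4073 = -12350438/16035401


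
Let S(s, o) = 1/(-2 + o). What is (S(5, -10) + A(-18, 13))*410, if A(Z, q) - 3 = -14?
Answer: -27265/6 ≈ -4544.2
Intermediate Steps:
A(Z, q) = -11 (A(Z, q) = 3 - 14 = -11)
(S(5, -10) + A(-18, 13))*410 = (1/(-2 - 10) - 11)*410 = (1/(-12) - 11)*410 = (-1/12 - 11)*410 = -133/12*410 = -27265/6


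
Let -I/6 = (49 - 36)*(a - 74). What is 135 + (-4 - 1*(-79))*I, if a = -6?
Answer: 468135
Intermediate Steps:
I = 6240 (I = -6*(49 - 36)*(-6 - 74) = -78*(-80) = -6*(-1040) = 6240)
135 + (-4 - 1*(-79))*I = 135 + (-4 - 1*(-79))*6240 = 135 + (-4 + 79)*6240 = 135 + 75*6240 = 135 + 468000 = 468135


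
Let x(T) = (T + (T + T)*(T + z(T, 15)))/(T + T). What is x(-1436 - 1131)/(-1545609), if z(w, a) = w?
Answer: 10267/3091218 ≈ 0.0033213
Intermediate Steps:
x(T) = (T + 4*T**2)/(2*T) (x(T) = (T + (T + T)*(T + T))/(T + T) = (T + (2*T)*(2*T))/((2*T)) = (T + 4*T**2)*(1/(2*T)) = (T + 4*T**2)/(2*T))
x(-1436 - 1131)/(-1545609) = (1/2 + 2*(-1436 - 1131))/(-1545609) = (1/2 + 2*(-2567))*(-1/1545609) = (1/2 - 5134)*(-1/1545609) = -10267/2*(-1/1545609) = 10267/3091218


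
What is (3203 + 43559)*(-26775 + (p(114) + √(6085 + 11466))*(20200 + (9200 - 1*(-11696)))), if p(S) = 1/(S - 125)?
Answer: -1426755382 + 1921731152*√17551 ≈ 2.5316e+11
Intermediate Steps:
p(S) = 1/(-125 + S)
(3203 + 43559)*(-26775 + (p(114) + √(6085 + 11466))*(20200 + (9200 - 1*(-11696)))) = (3203 + 43559)*(-26775 + (1/(-125 + 114) + √(6085 + 11466))*(20200 + (9200 - 1*(-11696)))) = 46762*(-26775 + (1/(-11) + √17551)*(20200 + (9200 + 11696))) = 46762*(-26775 + (-1/11 + √17551)*(20200 + 20896)) = 46762*(-26775 + (-1/11 + √17551)*41096) = 46762*(-26775 + (-3736 + 41096*√17551)) = 46762*(-30511 + 41096*√17551) = -1426755382 + 1921731152*√17551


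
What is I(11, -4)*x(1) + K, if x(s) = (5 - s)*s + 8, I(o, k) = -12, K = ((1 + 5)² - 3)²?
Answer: 945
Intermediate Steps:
K = 1089 (K = (6² - 3)² = (36 - 3)² = 33² = 1089)
x(s) = 8 + s*(5 - s) (x(s) = s*(5 - s) + 8 = 8 + s*(5 - s))
I(11, -4)*x(1) + K = -12*(8 - 1*1² + 5*1) + 1089 = -12*(8 - 1*1 + 5) + 1089 = -12*(8 - 1 + 5) + 1089 = -12*12 + 1089 = -144 + 1089 = 945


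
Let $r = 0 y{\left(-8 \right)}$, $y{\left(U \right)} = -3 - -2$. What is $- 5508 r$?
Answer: $0$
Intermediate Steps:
$y{\left(U \right)} = -1$ ($y{\left(U \right)} = -3 + 2 = -1$)
$r = 0$ ($r = 0 \left(-1\right) = 0$)
$- 5508 r = \left(-5508\right) 0 = 0$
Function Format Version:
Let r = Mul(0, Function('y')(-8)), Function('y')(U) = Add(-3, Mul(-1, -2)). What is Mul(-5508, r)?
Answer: 0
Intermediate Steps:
Function('y')(U) = -1 (Function('y')(U) = Add(-3, 2) = -1)
r = 0 (r = Mul(0, -1) = 0)
Mul(-5508, r) = Mul(-5508, 0) = 0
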